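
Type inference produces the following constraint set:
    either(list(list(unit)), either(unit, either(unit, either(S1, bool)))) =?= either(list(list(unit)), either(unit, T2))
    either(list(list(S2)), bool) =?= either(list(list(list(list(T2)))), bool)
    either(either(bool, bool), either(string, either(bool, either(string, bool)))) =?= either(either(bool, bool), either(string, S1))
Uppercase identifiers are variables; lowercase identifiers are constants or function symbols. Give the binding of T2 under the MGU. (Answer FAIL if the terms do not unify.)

either(unit, either(either(bool, either(string, bool)), bool))

Decompose either/2: list(list(unit)) =?= list(list(unit)),  either(unit, either(unit, either(S1, bool))) =?= either(unit, T2).
Delete trivial equation list(list(unit)) =?= list(list(unit)).
Decompose either/2: unit =?= unit,  either(unit, either(S1, bool)) =?= T2.
Delete trivial equation unit =?= unit.
Bind T2 := either(unit, either(S1, bool)); substituting into the one remaining equation that mentions T2 gives: either(list(list(S2)), bool) =?= either(list(list(list(list(either(unit, either(S1, bool)))))), bool).
Decompose either/2: list(list(S2)) =?= list(list(list(list(either(unit, either(S1, bool)))))),  bool =?= bool.
Decompose list/1: list(S2) =?= list(list(list(either(unit, either(S1, bool))))).
Decompose list/1: S2 =?= list(list(either(unit, either(S1, bool)))).
Bind S2 := list(list(either(unit, either(S1, bool)))); no other remaining equation mentions S2.
Delete trivial equation bool =?= bool.
Decompose either/2: either(bool, bool) =?= either(bool, bool),  either(string, either(bool, either(string, bool))) =?= either(string, S1).
Delete trivial equation either(bool, bool) =?= either(bool, bool).
Decompose either/2: string =?= string,  either(bool, either(string, bool)) =?= S1.
Delete trivial equation string =?= string.
Bind S1 := either(bool, either(string, bool)). Substituting into the earlier bindings gives T2 := either(unit, either(either(bool, either(string, bool)), bool)), S2 := list(list(either(unit, either(either(bool, either(string, bool)), bool)))).
MGU = { T2 := either(unit, either(either(bool, either(string, bool)), bool)), S2 := list(list(either(unit, either(either(bool, either(string, bool)), bool)))), S1 := either(bool, either(string, bool)) }, so T2 := either(unit, either(either(bool, either(string, bool)), bool)).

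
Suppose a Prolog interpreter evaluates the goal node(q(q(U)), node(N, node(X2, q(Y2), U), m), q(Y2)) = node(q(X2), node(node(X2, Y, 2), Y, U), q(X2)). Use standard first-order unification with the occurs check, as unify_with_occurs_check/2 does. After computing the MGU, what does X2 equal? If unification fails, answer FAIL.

Decompose node/3: q(q(U)) = q(X2),  node(N, node(X2, q(Y2), U), m) = node(node(X2, Y, 2), Y, U),  q(Y2) = q(X2).
Decompose q/1: q(U) = X2.
Bind X2 := q(U); substituting into the remaining equations gives: node(N, node(q(U), q(Y2), U), m) = node(node(q(U), Y, 2), Y, U),  q(Y2) = q(q(U)).
Decompose node/3: N = node(q(U), Y, 2),  node(q(U), q(Y2), U) = Y,  m = U.
Bind N := node(q(U), Y, 2); no other remaining equation mentions N.
Bind Y := node(q(U), q(Y2), U); no other remaining equation mentions Y. Substituting into the earlier binding gives N := node(q(U), node(q(U), q(Y2), U), 2).
Bind U := m; substituting into the remaining equation gives: q(Y2) = q(q(m)). Substituting into the earlier bindings gives X2 := q(m), N := node(q(m), node(q(m), q(Y2), m), 2), Y := node(q(m), q(Y2), m).
Decompose q/1: Y2 = q(m).
Bind Y2 := q(m). Substituting into the earlier bindings gives N := node(q(m), node(q(m), q(q(m)), m), 2), Y := node(q(m), q(q(m)), m).
MGU = { X2 ↦ q(m), N ↦ node(q(m), node(q(m), q(q(m)), m), 2), Y ↦ node(q(m), q(q(m)), m), U ↦ m, Y2 ↦ q(m) }, so X2 ↦ q(m).

q(m)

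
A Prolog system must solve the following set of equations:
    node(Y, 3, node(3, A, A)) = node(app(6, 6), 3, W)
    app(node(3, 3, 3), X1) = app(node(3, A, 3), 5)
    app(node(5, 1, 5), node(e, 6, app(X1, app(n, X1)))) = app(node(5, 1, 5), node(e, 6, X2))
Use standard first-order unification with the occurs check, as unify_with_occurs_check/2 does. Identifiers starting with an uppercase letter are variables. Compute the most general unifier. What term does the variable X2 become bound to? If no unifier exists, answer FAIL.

app(5, app(n, 5))

Decompose node/3: Y = app(6, 6),  3 = 3,  node(3, A, A) = W.
Bind Y := app(6, 6); no other remaining equation mentions Y.
Delete trivial equation 3 = 3.
Bind W := node(3, A, A); no other remaining equation mentions W.
Decompose app/2: node(3, 3, 3) = node(3, A, 3),  X1 = 5.
Decompose node/3: 3 = 3,  3 = A,  3 = 3.
Delete trivial equation 3 = 3.
Bind A := 3; no other remaining equation mentions A. Substituting into the earlier binding gives W := node(3, 3, 3).
Delete trivial equation 3 = 3.
Bind X1 := 5; substituting into the remaining equation gives: app(node(5, 1, 5), node(e, 6, app(5, app(n, 5)))) = app(node(5, 1, 5), node(e, 6, X2)).
Decompose app/2: node(5, 1, 5) = node(5, 1, 5),  node(e, 6, app(5, app(n, 5))) = node(e, 6, X2).
Delete trivial equation node(5, 1, 5) = node(5, 1, 5).
Decompose node/3: e = e,  6 = 6,  app(5, app(n, 5)) = X2.
Delete trivial equation e = e.
Delete trivial equation 6 = 6.
Bind X2 := app(5, app(n, 5)).
MGU = { Y ↦ app(6, 6), W ↦ node(3, 3, 3), A ↦ 3, X1 ↦ 5, X2 ↦ app(5, app(n, 5)) }, so X2 ↦ app(5, app(n, 5)).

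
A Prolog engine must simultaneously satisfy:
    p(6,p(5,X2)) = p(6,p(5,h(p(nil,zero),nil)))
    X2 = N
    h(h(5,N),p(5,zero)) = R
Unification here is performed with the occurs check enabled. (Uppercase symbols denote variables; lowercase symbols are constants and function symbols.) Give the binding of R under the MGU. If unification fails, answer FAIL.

Decompose p/2: 6 = 6,  p(5,X2) = p(5,h(p(nil,zero),nil)).
Delete trivial equation 6 = 6.
Decompose p/2: 5 = 5,  X2 = h(p(nil,zero),nil).
Delete trivial equation 5 = 5.
Bind X2 := h(p(nil,zero),nil); substituting into the one remaining equation that mentions X2 gives: h(p(nil,zero),nil) = N.
Bind N := h(p(nil,zero),nil); substituting into the remaining equation gives: h(h(5,h(p(nil,zero),nil)),p(5,zero)) = R.
Bind R := h(h(5,h(p(nil,zero),nil)),p(5,zero)).
MGU = { X2 -> h(p(nil,zero),nil), N -> h(p(nil,zero),nil), R -> h(h(5,h(p(nil,zero),nil)),p(5,zero)) }, so R -> h(h(5,h(p(nil,zero),nil)),p(5,zero)).

h(h(5,h(p(nil,zero),nil)),p(5,zero))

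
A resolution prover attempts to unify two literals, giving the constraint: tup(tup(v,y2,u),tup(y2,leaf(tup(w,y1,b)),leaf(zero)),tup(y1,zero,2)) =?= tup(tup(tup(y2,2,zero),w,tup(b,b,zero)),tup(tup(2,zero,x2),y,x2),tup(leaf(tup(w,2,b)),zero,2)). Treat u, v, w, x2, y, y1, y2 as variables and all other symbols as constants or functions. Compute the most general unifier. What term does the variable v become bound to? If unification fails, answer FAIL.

Decompose tup/3: tup(v,y2,u) =?= tup(tup(y2,2,zero),w,tup(b,b,zero)),  tup(y2,leaf(tup(w,y1,b)),leaf(zero)) =?= tup(tup(2,zero,x2),y,x2),  tup(y1,zero,2) =?= tup(leaf(tup(w,2,b)),zero,2).
Decompose tup/3: v =?= tup(y2,2,zero),  y2 =?= w,  u =?= tup(b,b,zero).
Bind v := tup(y2,2,zero); no other remaining equation mentions v.
Bind y2 := w; substituting into the one remaining equation that mentions y2 gives: tup(w,leaf(tup(w,y1,b)),leaf(zero)) =?= tup(tup(2,zero,x2),y,x2). Substituting into the earlier binding gives v := tup(w,2,zero).
Bind u := tup(b,b,zero); no other remaining equation mentions u.
Decompose tup/3: w =?= tup(2,zero,x2),  leaf(tup(w,y1,b)) =?= y,  leaf(zero) =?= x2.
Bind w := tup(2,zero,x2); substituting into the 2 remaining equations that mention w gives: leaf(tup(tup(2,zero,x2),y1,b)) =?= y,  tup(y1,zero,2) =?= tup(leaf(tup(tup(2,zero,x2),2,b)),zero,2). Substituting into the earlier bindings gives v := tup(tup(2,zero,x2),2,zero), y2 := tup(2,zero,x2).
Bind y := leaf(tup(tup(2,zero,x2),y1,b)); no other remaining equation mentions y.
Bind x2 := leaf(zero); substituting into the remaining equation gives: tup(y1,zero,2) =?= tup(leaf(tup(tup(2,zero,leaf(zero)),2,b)),zero,2). Substituting into the earlier bindings gives v := tup(tup(2,zero,leaf(zero)),2,zero), y2 := tup(2,zero,leaf(zero)), w := tup(2,zero,leaf(zero)), y := leaf(tup(tup(2,zero,leaf(zero)),y1,b)).
Decompose tup/3: y1 =?= leaf(tup(tup(2,zero,leaf(zero)),2,b)),  zero =?= zero,  2 =?= 2.
Bind y1 := leaf(tup(tup(2,zero,leaf(zero)),2,b)); no other remaining equation mentions y1. Substituting into the earlier binding gives y := leaf(tup(tup(2,zero,leaf(zero)),leaf(tup(tup(2,zero,leaf(zero)),2,b)),b)).
Delete trivial equation zero =?= zero.
Delete trivial equation 2 =?= 2.
MGU = { v ↦ tup(tup(2,zero,leaf(zero)),2,zero), y2 ↦ tup(2,zero,leaf(zero)), u ↦ tup(b,b,zero), w ↦ tup(2,zero,leaf(zero)), y ↦ leaf(tup(tup(2,zero,leaf(zero)),leaf(tup(tup(2,zero,leaf(zero)),2,b)),b)), x2 ↦ leaf(zero), y1 ↦ leaf(tup(tup(2,zero,leaf(zero)),2,b)) }, so v ↦ tup(tup(2,zero,leaf(zero)),2,zero).

tup(tup(2,zero,leaf(zero)),2,zero)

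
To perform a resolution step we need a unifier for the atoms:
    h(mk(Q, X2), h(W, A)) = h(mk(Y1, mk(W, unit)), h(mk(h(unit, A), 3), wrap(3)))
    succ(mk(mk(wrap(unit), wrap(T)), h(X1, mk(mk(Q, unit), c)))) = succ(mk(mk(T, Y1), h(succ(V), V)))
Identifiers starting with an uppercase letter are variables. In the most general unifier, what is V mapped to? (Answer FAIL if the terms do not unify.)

Decompose h/2: mk(Q, X2) = mk(Y1, mk(W, unit)),  h(W, A) = h(mk(h(unit, A), 3), wrap(3)).
Decompose mk/2: Q = Y1,  X2 = mk(W, unit).
Bind Q := Y1; substituting into the one remaining equation that mentions Q gives: succ(mk(mk(wrap(unit), wrap(T)), h(X1, mk(mk(Y1, unit), c)))) = succ(mk(mk(T, Y1), h(succ(V), V))).
Bind X2 := mk(W, unit); no other remaining equation mentions X2.
Decompose h/2: W = mk(h(unit, A), 3),  A = wrap(3).
Bind W := mk(h(unit, A), 3); no other remaining equation mentions W. Substituting into the earlier binding gives X2 := mk(mk(h(unit, A), 3), unit).
Bind A := wrap(3); no other remaining equation mentions A. Substituting into the earlier bindings gives X2 := mk(mk(h(unit, wrap(3)), 3), unit), W := mk(h(unit, wrap(3)), 3).
Decompose succ/1: mk(mk(wrap(unit), wrap(T)), h(X1, mk(mk(Y1, unit), c))) = mk(mk(T, Y1), h(succ(V), V)).
Decompose mk/2: mk(wrap(unit), wrap(T)) = mk(T, Y1),  h(X1, mk(mk(Y1, unit), c)) = h(succ(V), V).
Decompose mk/2: wrap(unit) = T,  wrap(T) = Y1.
Bind T := wrap(unit); substituting into the one remaining equation that mentions T gives: wrap(wrap(unit)) = Y1.
Bind Y1 := wrap(wrap(unit)); substituting into the remaining equation gives: h(X1, mk(mk(wrap(wrap(unit)), unit), c)) = h(succ(V), V). Substituting into the earlier binding gives Q := wrap(wrap(unit)).
Decompose h/2: X1 = succ(V),  mk(mk(wrap(wrap(unit)), unit), c) = V.
Bind X1 := succ(V); no other remaining equation mentions X1.
Bind V := mk(mk(wrap(wrap(unit)), unit), c). Substituting into the earlier binding gives X1 := succ(mk(mk(wrap(wrap(unit)), unit), c)).
MGU = { Q -> wrap(wrap(unit)), X2 -> mk(mk(h(unit, wrap(3)), 3), unit), W -> mk(h(unit, wrap(3)), 3), A -> wrap(3), T -> wrap(unit), Y1 -> wrap(wrap(unit)), X1 -> succ(mk(mk(wrap(wrap(unit)), unit), c)), V -> mk(mk(wrap(wrap(unit)), unit), c) }, so V -> mk(mk(wrap(wrap(unit)), unit), c).

mk(mk(wrap(wrap(unit)), unit), c)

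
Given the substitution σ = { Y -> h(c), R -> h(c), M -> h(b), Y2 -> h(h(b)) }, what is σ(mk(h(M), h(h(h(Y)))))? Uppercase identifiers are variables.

mk(h(h(b)), h(h(h(h(c)))))

Replace each occurrence of Y with h(c).
Replace each occurrence of M with h(b).
Result: mk(h(h(b)), h(h(h(h(c))))).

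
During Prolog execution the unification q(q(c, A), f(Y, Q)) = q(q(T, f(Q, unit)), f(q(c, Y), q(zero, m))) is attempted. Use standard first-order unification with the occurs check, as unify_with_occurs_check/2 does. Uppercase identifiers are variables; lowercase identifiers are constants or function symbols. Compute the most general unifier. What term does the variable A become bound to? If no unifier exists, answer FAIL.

Decompose q/2: q(c, A) = q(T, f(Q, unit)),  f(Y, Q) = f(q(c, Y), q(zero, m)).
Decompose q/2: c = T,  A = f(Q, unit).
Bind T := c; no other remaining equation mentions T.
Bind A := f(Q, unit); no other remaining equation mentions A.
Decompose f/2: Y = q(c, Y),  Q = q(zero, m).
Occurs check fails: Y occurs in q(c, Y); the equation Y = q(c, Y) has no finite solution.

FAIL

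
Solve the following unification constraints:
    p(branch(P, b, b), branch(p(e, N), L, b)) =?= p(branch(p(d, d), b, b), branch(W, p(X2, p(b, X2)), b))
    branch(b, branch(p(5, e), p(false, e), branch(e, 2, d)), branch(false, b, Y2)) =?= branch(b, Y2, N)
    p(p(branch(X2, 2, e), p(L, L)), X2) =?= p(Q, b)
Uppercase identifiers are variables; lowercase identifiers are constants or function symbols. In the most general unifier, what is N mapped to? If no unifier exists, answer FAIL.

branch(false, b, branch(p(5, e), p(false, e), branch(e, 2, d)))

Decompose p/2: branch(P, b, b) =?= branch(p(d, d), b, b),  branch(p(e, N), L, b) =?= branch(W, p(X2, p(b, X2)), b).
Decompose branch/3: P =?= p(d, d),  b =?= b,  b =?= b.
Bind P := p(d, d); no other remaining equation mentions P.
Delete trivial equation b =?= b.
Delete trivial equation b =?= b.
Decompose branch/3: p(e, N) =?= W,  L =?= p(X2, p(b, X2)),  b =?= b.
Bind W := p(e, N); no other remaining equation mentions W.
Bind L := p(X2, p(b, X2)); substituting into the one remaining equation that mentions L gives: p(p(branch(X2, 2, e), p(p(X2, p(b, X2)), p(X2, p(b, X2)))), X2) =?= p(Q, b).
Delete trivial equation b =?= b.
Decompose branch/3: b =?= b,  branch(p(5, e), p(false, e), branch(e, 2, d)) =?= Y2,  branch(false, b, Y2) =?= N.
Delete trivial equation b =?= b.
Bind Y2 := branch(p(5, e), p(false, e), branch(e, 2, d)); substituting into the one remaining equation that mentions Y2 gives: branch(false, b, branch(p(5, e), p(false, e), branch(e, 2, d))) =?= N.
Bind N := branch(false, b, branch(p(5, e), p(false, e), branch(e, 2, d))); no other remaining equation mentions N. Substituting into the earlier binding gives W := p(e, branch(false, b, branch(p(5, e), p(false, e), branch(e, 2, d)))).
Decompose p/2: p(branch(X2, 2, e), p(p(X2, p(b, X2)), p(X2, p(b, X2)))) =?= Q,  X2 =?= b.
Bind Q := p(branch(X2, 2, e), p(p(X2, p(b, X2)), p(X2, p(b, X2)))); no other remaining equation mentions Q.
Bind X2 := b. Substituting into the earlier bindings gives L := p(b, p(b, b)), Q := p(branch(b, 2, e), p(p(b, p(b, b)), p(b, p(b, b)))).
MGU = { P ↦ p(d, d), W ↦ p(e, branch(false, b, branch(p(5, e), p(false, e), branch(e, 2, d)))), L ↦ p(b, p(b, b)), Y2 ↦ branch(p(5, e), p(false, e), branch(e, 2, d)), N ↦ branch(false, b, branch(p(5, e), p(false, e), branch(e, 2, d))), Q ↦ p(branch(b, 2, e), p(p(b, p(b, b)), p(b, p(b, b)))), X2 ↦ b }, so N ↦ branch(false, b, branch(p(5, e), p(false, e), branch(e, 2, d))).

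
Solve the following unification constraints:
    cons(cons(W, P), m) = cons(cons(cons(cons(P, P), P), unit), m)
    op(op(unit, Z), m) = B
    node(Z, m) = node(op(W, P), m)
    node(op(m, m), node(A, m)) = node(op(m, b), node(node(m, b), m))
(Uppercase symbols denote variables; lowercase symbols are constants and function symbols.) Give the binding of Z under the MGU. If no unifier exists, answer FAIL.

FAIL

Decompose cons/2: cons(W, P) = cons(cons(cons(P, P), P), unit),  m = m.
Decompose cons/2: W = cons(cons(P, P), P),  P = unit.
Bind W := cons(cons(P, P), P); substituting into the one remaining equation that mentions W gives: node(Z, m) = node(op(cons(cons(P, P), P), P), m).
Bind P := unit; substituting into the one remaining equation that mentions P gives: node(Z, m) = node(op(cons(cons(unit, unit), unit), unit), m). Substituting into the earlier binding gives W := cons(cons(unit, unit), unit).
Delete trivial equation m = m.
Bind B := op(op(unit, Z), m); no other remaining equation mentions B.
Decompose node/2: Z = op(cons(cons(unit, unit), unit), unit),  m = m.
Bind Z := op(cons(cons(unit, unit), unit), unit); no other remaining equation mentions Z. Substituting into the earlier binding gives B := op(op(unit, op(cons(cons(unit, unit), unit), unit)), m).
Delete trivial equation m = m.
Decompose node/2: op(m, m) = op(m, b),  node(A, m) = node(node(m, b), m).
Decompose op/2: m = m,  m = b.
Delete trivial equation m = m.
Clash: constants m and b differ; no unifier exists.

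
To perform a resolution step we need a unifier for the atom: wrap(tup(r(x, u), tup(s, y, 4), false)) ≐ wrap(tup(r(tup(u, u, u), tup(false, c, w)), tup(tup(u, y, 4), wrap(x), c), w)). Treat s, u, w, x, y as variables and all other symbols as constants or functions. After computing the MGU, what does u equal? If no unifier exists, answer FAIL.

Decompose wrap/1: tup(r(x, u), tup(s, y, 4), false) ≐ tup(r(tup(u, u, u), tup(false, c, w)), tup(tup(u, y, 4), wrap(x), c), w).
Decompose tup/3: r(x, u) ≐ r(tup(u, u, u), tup(false, c, w)),  tup(s, y, 4) ≐ tup(tup(u, y, 4), wrap(x), c),  false ≐ w.
Decompose r/2: x ≐ tup(u, u, u),  u ≐ tup(false, c, w).
Bind x := tup(u, u, u); substituting into the one remaining equation that mentions x gives: tup(s, y, 4) ≐ tup(tup(u, y, 4), wrap(tup(u, u, u)), c).
Bind u := tup(false, c, w); substituting into the one remaining equation that mentions u gives: tup(s, y, 4) ≐ tup(tup(tup(false, c, w), y, 4), wrap(tup(tup(false, c, w), tup(false, c, w), tup(false, c, w))), c). Substituting into the earlier binding gives x := tup(tup(false, c, w), tup(false, c, w), tup(false, c, w)).
Decompose tup/3: s ≐ tup(tup(false, c, w), y, 4),  y ≐ wrap(tup(tup(false, c, w), tup(false, c, w), tup(false, c, w))),  4 ≐ c.
Bind s := tup(tup(false, c, w), y, 4); no other remaining equation mentions s.
Bind y := wrap(tup(tup(false, c, w), tup(false, c, w), tup(false, c, w))); no other remaining equation mentions y. Substituting into the earlier binding gives s := tup(tup(false, c, w), wrap(tup(tup(false, c, w), tup(false, c, w), tup(false, c, w))), 4).
Clash: constants 4 and c differ; no unifier exists.

FAIL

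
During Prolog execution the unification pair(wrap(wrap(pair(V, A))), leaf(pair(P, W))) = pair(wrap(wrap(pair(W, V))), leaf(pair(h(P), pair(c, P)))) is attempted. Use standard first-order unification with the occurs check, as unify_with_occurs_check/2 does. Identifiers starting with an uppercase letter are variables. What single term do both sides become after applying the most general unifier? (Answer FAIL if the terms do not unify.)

FAIL

Decompose pair/2: wrap(wrap(pair(V, A))) = wrap(wrap(pair(W, V))),  leaf(pair(P, W)) = leaf(pair(h(P), pair(c, P))).
Decompose wrap/1: wrap(pair(V, A)) = wrap(pair(W, V)).
Decompose wrap/1: pair(V, A) = pair(W, V).
Decompose pair/2: V = W,  A = V.
Bind V := W; substituting into the one remaining equation that mentions V gives: A = W.
Bind A := W; no other remaining equation mentions A.
Decompose leaf/1: pair(P, W) = pair(h(P), pair(c, P)).
Decompose pair/2: P = h(P),  W = pair(c, P).
Occurs check fails: P occurs in h(P); the equation P = h(P) has no finite solution.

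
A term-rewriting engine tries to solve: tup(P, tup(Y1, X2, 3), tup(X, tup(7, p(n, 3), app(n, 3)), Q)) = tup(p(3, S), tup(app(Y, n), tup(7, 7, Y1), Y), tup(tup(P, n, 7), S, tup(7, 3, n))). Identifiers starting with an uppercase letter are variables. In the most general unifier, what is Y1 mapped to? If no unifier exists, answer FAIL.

Decompose tup/3: P = p(3, S),  tup(Y1, X2, 3) = tup(app(Y, n), tup(7, 7, Y1), Y),  tup(X, tup(7, p(n, 3), app(n, 3)), Q) = tup(tup(P, n, 7), S, tup(7, 3, n)).
Bind P := p(3, S); substituting into the one remaining equation that mentions P gives: tup(X, tup(7, p(n, 3), app(n, 3)), Q) = tup(tup(p(3, S), n, 7), S, tup(7, 3, n)).
Decompose tup/3: Y1 = app(Y, n),  X2 = tup(7, 7, Y1),  3 = Y.
Bind Y1 := app(Y, n); substituting into the one remaining equation that mentions Y1 gives: X2 = tup(7, 7, app(Y, n)).
Bind X2 := tup(7, 7, app(Y, n)); no other remaining equation mentions X2.
Bind Y := 3; no other remaining equation mentions Y. Substituting into the earlier bindings gives Y1 := app(3, n), X2 := tup(7, 7, app(3, n)).
Decompose tup/3: X = tup(p(3, S), n, 7),  tup(7, p(n, 3), app(n, 3)) = S,  Q = tup(7, 3, n).
Bind X := tup(p(3, S), n, 7); no other remaining equation mentions X.
Bind S := tup(7, p(n, 3), app(n, 3)); no other remaining equation mentions S. Substituting into the earlier bindings gives P := p(3, tup(7, p(n, 3), app(n, 3))), X := tup(p(3, tup(7, p(n, 3), app(n, 3))), n, 7).
Bind Q := tup(7, 3, n).
MGU = { P -> p(3, tup(7, p(n, 3), app(n, 3))), Y1 -> app(3, n), X2 -> tup(7, 7, app(3, n)), Y -> 3, X -> tup(p(3, tup(7, p(n, 3), app(n, 3))), n, 7), S -> tup(7, p(n, 3), app(n, 3)), Q -> tup(7, 3, n) }, so Y1 -> app(3, n).

app(3, n)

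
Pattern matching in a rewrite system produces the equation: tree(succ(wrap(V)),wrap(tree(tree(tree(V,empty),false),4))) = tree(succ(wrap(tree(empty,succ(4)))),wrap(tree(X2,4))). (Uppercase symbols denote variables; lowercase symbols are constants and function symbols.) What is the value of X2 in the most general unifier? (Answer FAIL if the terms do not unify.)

tree(tree(tree(empty,succ(4)),empty),false)

Decompose tree/2: succ(wrap(V)) = succ(wrap(tree(empty,succ(4)))),  wrap(tree(tree(tree(V,empty),false),4)) = wrap(tree(X2,4)).
Decompose succ/1: wrap(V) = wrap(tree(empty,succ(4))).
Decompose wrap/1: V = tree(empty,succ(4)).
Bind V := tree(empty,succ(4)); substituting into the remaining equation gives: wrap(tree(tree(tree(tree(empty,succ(4)),empty),false),4)) = wrap(tree(X2,4)).
Decompose wrap/1: tree(tree(tree(tree(empty,succ(4)),empty),false),4) = tree(X2,4).
Decompose tree/2: tree(tree(tree(empty,succ(4)),empty),false) = X2,  4 = 4.
Bind X2 := tree(tree(tree(empty,succ(4)),empty),false); no other remaining equation mentions X2.
Delete trivial equation 4 = 4.
MGU = { V ↦ tree(empty,succ(4)), X2 ↦ tree(tree(tree(empty,succ(4)),empty),false) }, so X2 ↦ tree(tree(tree(empty,succ(4)),empty),false).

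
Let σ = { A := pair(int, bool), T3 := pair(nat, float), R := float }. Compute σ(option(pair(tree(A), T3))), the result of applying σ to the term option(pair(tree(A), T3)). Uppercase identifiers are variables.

Replace each occurrence of A with pair(int, bool).
Replace each occurrence of T3 with pair(nat, float).
Result: option(pair(tree(pair(int, bool)), pair(nat, float))).

option(pair(tree(pair(int, bool)), pair(nat, float)))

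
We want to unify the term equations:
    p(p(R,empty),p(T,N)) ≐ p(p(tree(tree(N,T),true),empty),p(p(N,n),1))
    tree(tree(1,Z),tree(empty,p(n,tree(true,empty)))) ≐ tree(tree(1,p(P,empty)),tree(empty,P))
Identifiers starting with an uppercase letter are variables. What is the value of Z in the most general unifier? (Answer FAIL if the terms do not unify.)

p(p(n,tree(true,empty)),empty)

Decompose p/2: p(R,empty) ≐ p(tree(tree(N,T),true),empty),  p(T,N) ≐ p(p(N,n),1).
Decompose p/2: R ≐ tree(tree(N,T),true),  empty ≐ empty.
Bind R := tree(tree(N,T),true); no other remaining equation mentions R.
Delete trivial equation empty ≐ empty.
Decompose p/2: T ≐ p(N,n),  N ≐ 1.
Bind T := p(N,n); no other remaining equation mentions T. Substituting into the earlier binding gives R := tree(tree(N,p(N,n)),true).
Bind N := 1; no other remaining equation mentions N. Substituting into the earlier bindings gives R := tree(tree(1,p(1,n)),true), T := p(1,n).
Decompose tree/2: tree(1,Z) ≐ tree(1,p(P,empty)),  tree(empty,p(n,tree(true,empty))) ≐ tree(empty,P).
Decompose tree/2: 1 ≐ 1,  Z ≐ p(P,empty).
Delete trivial equation 1 ≐ 1.
Bind Z := p(P,empty); no other remaining equation mentions Z.
Decompose tree/2: empty ≐ empty,  p(n,tree(true,empty)) ≐ P.
Delete trivial equation empty ≐ empty.
Bind P := p(n,tree(true,empty)). Substituting into the earlier binding gives Z := p(p(n,tree(true,empty)),empty).
MGU = { R := tree(tree(1,p(1,n)),true), T := p(1,n), N := 1, Z := p(p(n,tree(true,empty)),empty), P := p(n,tree(true,empty)) }, so Z := p(p(n,tree(true,empty)),empty).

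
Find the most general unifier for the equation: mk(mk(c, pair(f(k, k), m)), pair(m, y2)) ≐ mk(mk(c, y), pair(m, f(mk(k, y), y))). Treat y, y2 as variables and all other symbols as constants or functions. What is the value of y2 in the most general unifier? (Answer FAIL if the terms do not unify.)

Decompose mk/2: mk(c, pair(f(k, k), m)) ≐ mk(c, y),  pair(m, y2) ≐ pair(m, f(mk(k, y), y)).
Decompose mk/2: c ≐ c,  pair(f(k, k), m) ≐ y.
Delete trivial equation c ≐ c.
Bind y := pair(f(k, k), m); substituting into the remaining equation gives: pair(m, y2) ≐ pair(m, f(mk(k, pair(f(k, k), m)), pair(f(k, k), m))).
Decompose pair/2: m ≐ m,  y2 ≐ f(mk(k, pair(f(k, k), m)), pair(f(k, k), m)).
Delete trivial equation m ≐ m.
Bind y2 := f(mk(k, pair(f(k, k), m)), pair(f(k, k), m)).
MGU = { y -> pair(f(k, k), m), y2 -> f(mk(k, pair(f(k, k), m)), pair(f(k, k), m)) }, so y2 -> f(mk(k, pair(f(k, k), m)), pair(f(k, k), m)).

f(mk(k, pair(f(k, k), m)), pair(f(k, k), m))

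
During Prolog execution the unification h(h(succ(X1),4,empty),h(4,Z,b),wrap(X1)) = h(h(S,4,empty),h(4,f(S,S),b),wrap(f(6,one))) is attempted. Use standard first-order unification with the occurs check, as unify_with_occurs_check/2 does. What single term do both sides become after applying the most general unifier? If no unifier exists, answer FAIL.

Decompose h/3: h(succ(X1),4,empty) = h(S,4,empty),  h(4,Z,b) = h(4,f(S,S),b),  wrap(X1) = wrap(f(6,one)).
Decompose h/3: succ(X1) = S,  4 = 4,  empty = empty.
Bind S := succ(X1); substituting into the one remaining equation that mentions S gives: h(4,Z,b) = h(4,f(succ(X1),succ(X1)),b).
Delete trivial equation 4 = 4.
Delete trivial equation empty = empty.
Decompose h/3: 4 = 4,  Z = f(succ(X1),succ(X1)),  b = b.
Delete trivial equation 4 = 4.
Bind Z := f(succ(X1),succ(X1)); no other remaining equation mentions Z.
Delete trivial equation b = b.
Decompose wrap/1: X1 = f(6,one).
Bind X1 := f(6,one). Substituting into the earlier bindings gives S := succ(f(6,one)), Z := f(succ(f(6,one)),succ(f(6,one))).
Applying the MGU to either side gives h(h(succ(f(6,one)),4,empty),h(4,f(succ(f(6,one)),succ(f(6,one))),b),wrap(f(6,one))).

h(h(succ(f(6,one)),4,empty),h(4,f(succ(f(6,one)),succ(f(6,one))),b),wrap(f(6,one)))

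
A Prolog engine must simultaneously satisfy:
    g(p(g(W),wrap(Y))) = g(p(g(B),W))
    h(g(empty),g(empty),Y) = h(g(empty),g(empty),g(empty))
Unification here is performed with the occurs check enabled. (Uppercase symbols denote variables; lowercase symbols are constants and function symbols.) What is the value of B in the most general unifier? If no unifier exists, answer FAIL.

wrap(g(empty))

Decompose g/1: p(g(W),wrap(Y)) = p(g(B),W).
Decompose p/2: g(W) = g(B),  wrap(Y) = W.
Decompose g/1: W = B.
Bind W := B; substituting into the one remaining equation that mentions W gives: wrap(Y) = B.
Bind B := wrap(Y); no other remaining equation mentions B. Substituting into the earlier binding gives W := wrap(Y).
Decompose h/3: g(empty) = g(empty),  g(empty) = g(empty),  Y = g(empty).
Delete trivial equation g(empty) = g(empty).
Delete trivial equation g(empty) = g(empty).
Bind Y := g(empty). Substituting into the earlier bindings gives W := wrap(g(empty)), B := wrap(g(empty)).
MGU = { W = wrap(g(empty)), B = wrap(g(empty)), Y = g(empty) }, so B = wrap(g(empty)).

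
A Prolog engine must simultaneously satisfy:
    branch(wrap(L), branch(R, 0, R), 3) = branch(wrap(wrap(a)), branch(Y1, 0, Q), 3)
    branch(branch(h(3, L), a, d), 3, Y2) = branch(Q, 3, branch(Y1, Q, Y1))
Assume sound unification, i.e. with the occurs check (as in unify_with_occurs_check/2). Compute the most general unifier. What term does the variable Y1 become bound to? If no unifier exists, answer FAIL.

Decompose branch/3: wrap(L) = wrap(wrap(a)),  branch(R, 0, R) = branch(Y1, 0, Q),  3 = 3.
Decompose wrap/1: L = wrap(a).
Bind L := wrap(a); substituting into the one remaining equation that mentions L gives: branch(branch(h(3, wrap(a)), a, d), 3, Y2) = branch(Q, 3, branch(Y1, Q, Y1)).
Decompose branch/3: R = Y1,  0 = 0,  R = Q.
Bind R := Y1; substituting into the one remaining equation that mentions R gives: Y1 = Q.
Delete trivial equation 0 = 0.
Bind Y1 := Q; substituting into the one remaining equation that mentions Y1 gives: branch(branch(h(3, wrap(a)), a, d), 3, Y2) = branch(Q, 3, branch(Q, Q, Q)). Substituting into the earlier binding gives R := Q.
Delete trivial equation 3 = 3.
Decompose branch/3: branch(h(3, wrap(a)), a, d) = Q,  3 = 3,  Y2 = branch(Q, Q, Q).
Bind Q := branch(h(3, wrap(a)), a, d); substituting into the one remaining equation that mentions Q gives: Y2 = branch(branch(h(3, wrap(a)), a, d), branch(h(3, wrap(a)), a, d), branch(h(3, wrap(a)), a, d)). Substituting into the earlier bindings gives R := branch(h(3, wrap(a)), a, d), Y1 := branch(h(3, wrap(a)), a, d).
Delete trivial equation 3 = 3.
Bind Y2 := branch(branch(h(3, wrap(a)), a, d), branch(h(3, wrap(a)), a, d), branch(h(3, wrap(a)), a, d)).
MGU = { L -> wrap(a), R -> branch(h(3, wrap(a)), a, d), Y1 -> branch(h(3, wrap(a)), a, d), Q -> branch(h(3, wrap(a)), a, d), Y2 -> branch(branch(h(3, wrap(a)), a, d), branch(h(3, wrap(a)), a, d), branch(h(3, wrap(a)), a, d)) }, so Y1 -> branch(h(3, wrap(a)), a, d).

branch(h(3, wrap(a)), a, d)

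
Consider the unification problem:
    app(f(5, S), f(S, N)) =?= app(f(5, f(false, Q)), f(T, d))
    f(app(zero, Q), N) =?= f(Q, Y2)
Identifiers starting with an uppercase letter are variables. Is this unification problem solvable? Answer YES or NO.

Decompose app/2: f(5, S) =?= f(5, f(false, Q)),  f(S, N) =?= f(T, d).
Decompose f/2: 5 =?= 5,  S =?= f(false, Q).
Delete trivial equation 5 =?= 5.
Bind S := f(false, Q); substituting into the one remaining equation that mentions S gives: f(f(false, Q), N) =?= f(T, d).
Decompose f/2: f(false, Q) =?= T,  N =?= d.
Bind T := f(false, Q); no other remaining equation mentions T.
Bind N := d; substituting into the remaining equation gives: f(app(zero, Q), d) =?= f(Q, Y2).
Decompose f/2: app(zero, Q) =?= Q,  d =?= Y2.
Occurs check fails: Q occurs in app(zero, Q); the equation Q =?= app(zero, Q) has no finite solution.

NO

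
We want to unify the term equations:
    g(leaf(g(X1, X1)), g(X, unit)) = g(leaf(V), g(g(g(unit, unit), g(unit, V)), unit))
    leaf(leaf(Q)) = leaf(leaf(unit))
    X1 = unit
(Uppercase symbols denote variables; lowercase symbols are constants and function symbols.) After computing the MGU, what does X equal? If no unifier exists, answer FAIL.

Decompose g/2: leaf(g(X1, X1)) = leaf(V),  g(X, unit) = g(g(g(unit, unit), g(unit, V)), unit).
Decompose leaf/1: g(X1, X1) = V.
Bind V := g(X1, X1); substituting into the one remaining equation that mentions V gives: g(X, unit) = g(g(g(unit, unit), g(unit, g(X1, X1))), unit).
Decompose g/2: X = g(g(unit, unit), g(unit, g(X1, X1))),  unit = unit.
Bind X := g(g(unit, unit), g(unit, g(X1, X1))); no other remaining equation mentions X.
Delete trivial equation unit = unit.
Decompose leaf/1: leaf(Q) = leaf(unit).
Decompose leaf/1: Q = unit.
Bind Q := unit; no other remaining equation mentions Q.
Bind X1 := unit. Substituting into the earlier bindings gives V := g(unit, unit), X := g(g(unit, unit), g(unit, g(unit, unit))).
MGU = { V := g(unit, unit), X := g(g(unit, unit), g(unit, g(unit, unit))), Q := unit, X1 := unit }, so X := g(g(unit, unit), g(unit, g(unit, unit))).

g(g(unit, unit), g(unit, g(unit, unit)))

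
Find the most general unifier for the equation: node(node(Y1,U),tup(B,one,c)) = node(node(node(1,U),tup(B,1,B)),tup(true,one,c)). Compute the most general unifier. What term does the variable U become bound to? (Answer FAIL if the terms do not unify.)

tup(true,1,true)

Decompose node/2: node(Y1,U) = node(node(1,U),tup(B,1,B)),  tup(B,one,c) = tup(true,one,c).
Decompose node/2: Y1 = node(1,U),  U = tup(B,1,B).
Bind Y1 := node(1,U); no other remaining equation mentions Y1.
Bind U := tup(B,1,B); no other remaining equation mentions U. Substituting into the earlier binding gives Y1 := node(1,tup(B,1,B)).
Decompose tup/3: B = true,  one = one,  c = c.
Bind B := true; no other remaining equation mentions B. Substituting into the earlier bindings gives Y1 := node(1,tup(true,1,true)), U := tup(true,1,true).
Delete trivial equation one = one.
Delete trivial equation c = c.
MGU = { Y1 ↦ node(1,tup(true,1,true)), U ↦ tup(true,1,true), B ↦ true }, so U ↦ tup(true,1,true).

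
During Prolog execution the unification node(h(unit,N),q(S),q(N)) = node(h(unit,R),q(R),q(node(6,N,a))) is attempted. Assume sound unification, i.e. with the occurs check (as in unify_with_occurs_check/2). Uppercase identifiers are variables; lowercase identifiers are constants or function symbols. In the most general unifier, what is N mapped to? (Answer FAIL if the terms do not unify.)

FAIL

Decompose node/3: h(unit,N) = h(unit,R),  q(S) = q(R),  q(N) = q(node(6,N,a)).
Decompose h/2: unit = unit,  N = R.
Delete trivial equation unit = unit.
Bind N := R; substituting into the one remaining equation that mentions N gives: q(R) = q(node(6,R,a)).
Decompose q/1: S = R.
Bind S := R; no other remaining equation mentions S.
Decompose q/1: R = node(6,R,a).
Occurs check fails: R occurs in node(6,R,a); the equation R = node(6,R,a) has no finite solution.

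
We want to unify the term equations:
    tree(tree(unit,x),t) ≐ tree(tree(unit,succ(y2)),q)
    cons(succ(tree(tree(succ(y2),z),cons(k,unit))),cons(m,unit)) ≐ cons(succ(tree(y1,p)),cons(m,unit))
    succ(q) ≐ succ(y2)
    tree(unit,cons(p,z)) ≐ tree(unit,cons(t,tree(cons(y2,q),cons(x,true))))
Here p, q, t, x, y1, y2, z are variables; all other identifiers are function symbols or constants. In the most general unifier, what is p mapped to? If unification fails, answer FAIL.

cons(k,unit)

Decompose tree/2: tree(unit,x) ≐ tree(unit,succ(y2)),  t ≐ q.
Decompose tree/2: unit ≐ unit,  x ≐ succ(y2).
Delete trivial equation unit ≐ unit.
Bind x := succ(y2); substituting into the one remaining equation that mentions x gives: tree(unit,cons(p,z)) ≐ tree(unit,cons(t,tree(cons(y2,q),cons(succ(y2),true)))).
Bind t := q; substituting into the one remaining equation that mentions t gives: tree(unit,cons(p,z)) ≐ tree(unit,cons(q,tree(cons(y2,q),cons(succ(y2),true)))).
Decompose cons/2: succ(tree(tree(succ(y2),z),cons(k,unit))) ≐ succ(tree(y1,p)),  cons(m,unit) ≐ cons(m,unit).
Decompose succ/1: tree(tree(succ(y2),z),cons(k,unit)) ≐ tree(y1,p).
Decompose tree/2: tree(succ(y2),z) ≐ y1,  cons(k,unit) ≐ p.
Bind y1 := tree(succ(y2),z); no other remaining equation mentions y1.
Bind p := cons(k,unit); substituting into the one remaining equation that mentions p gives: tree(unit,cons(cons(k,unit),z)) ≐ tree(unit,cons(q,tree(cons(y2,q),cons(succ(y2),true)))).
Delete trivial equation cons(m,unit) ≐ cons(m,unit).
Decompose succ/1: q ≐ y2.
Bind q := y2; substituting into the remaining equation gives: tree(unit,cons(cons(k,unit),z)) ≐ tree(unit,cons(y2,tree(cons(y2,y2),cons(succ(y2),true)))). Substituting into the earlier binding gives t := y2.
Decompose tree/2: unit ≐ unit,  cons(cons(k,unit),z) ≐ cons(y2,tree(cons(y2,y2),cons(succ(y2),true))).
Delete trivial equation unit ≐ unit.
Decompose cons/2: cons(k,unit) ≐ y2,  z ≐ tree(cons(y2,y2),cons(succ(y2),true)).
Bind y2 := cons(k,unit); substituting into the remaining equation gives: z ≐ tree(cons(cons(k,unit),cons(k,unit)),cons(succ(cons(k,unit)),true)). Substituting into the earlier bindings gives x := succ(cons(k,unit)), t := cons(k,unit), y1 := tree(succ(cons(k,unit)),z), q := cons(k,unit).
Bind z := tree(cons(cons(k,unit),cons(k,unit)),cons(succ(cons(k,unit)),true)). Substituting into the earlier binding gives y1 := tree(succ(cons(k,unit)),tree(cons(cons(k,unit),cons(k,unit)),cons(succ(cons(k,unit)),true))).
MGU = { x := succ(cons(k,unit)), t := cons(k,unit), y1 := tree(succ(cons(k,unit)),tree(cons(cons(k,unit),cons(k,unit)),cons(succ(cons(k,unit)),true))), p := cons(k,unit), q := cons(k,unit), y2 := cons(k,unit), z := tree(cons(cons(k,unit),cons(k,unit)),cons(succ(cons(k,unit)),true)) }, so p := cons(k,unit).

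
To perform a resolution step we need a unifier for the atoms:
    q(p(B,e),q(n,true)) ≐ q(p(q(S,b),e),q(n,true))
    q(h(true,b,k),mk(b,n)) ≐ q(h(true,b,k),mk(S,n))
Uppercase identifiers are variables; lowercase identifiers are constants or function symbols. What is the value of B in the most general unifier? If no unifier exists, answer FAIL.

q(b,b)

Decompose q/2: p(B,e) ≐ p(q(S,b),e),  q(n,true) ≐ q(n,true).
Decompose p/2: B ≐ q(S,b),  e ≐ e.
Bind B := q(S,b); no other remaining equation mentions B.
Delete trivial equation e ≐ e.
Delete trivial equation q(n,true) ≐ q(n,true).
Decompose q/2: h(true,b,k) ≐ h(true,b,k),  mk(b,n) ≐ mk(S,n).
Delete trivial equation h(true,b,k) ≐ h(true,b,k).
Decompose mk/2: b ≐ S,  n ≐ n.
Bind S := b; no other remaining equation mentions S. Substituting into the earlier binding gives B := q(b,b).
Delete trivial equation n ≐ n.
MGU = { B ↦ q(b,b), S ↦ b }, so B ↦ q(b,b).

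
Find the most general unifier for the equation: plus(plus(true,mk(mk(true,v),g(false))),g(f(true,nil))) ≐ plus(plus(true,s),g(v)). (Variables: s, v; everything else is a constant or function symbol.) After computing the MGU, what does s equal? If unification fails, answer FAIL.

Decompose plus/2: plus(true,mk(mk(true,v),g(false))) ≐ plus(true,s),  g(f(true,nil)) ≐ g(v).
Decompose plus/2: true ≐ true,  mk(mk(true,v),g(false)) ≐ s.
Delete trivial equation true ≐ true.
Bind s := mk(mk(true,v),g(false)); no other remaining equation mentions s.
Decompose g/1: f(true,nil) ≐ v.
Bind v := f(true,nil). Substituting into the earlier binding gives s := mk(mk(true,f(true,nil)),g(false)).
MGU = { s ↦ mk(mk(true,f(true,nil)),g(false)), v ↦ f(true,nil) }, so s ↦ mk(mk(true,f(true,nil)),g(false)).

mk(mk(true,f(true,nil)),g(false))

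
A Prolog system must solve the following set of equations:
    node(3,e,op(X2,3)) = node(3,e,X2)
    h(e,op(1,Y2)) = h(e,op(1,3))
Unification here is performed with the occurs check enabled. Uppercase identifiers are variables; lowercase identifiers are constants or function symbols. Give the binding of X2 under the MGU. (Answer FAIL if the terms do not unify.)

FAIL

Decompose node/3: 3 = 3,  e = e,  op(X2,3) = X2.
Delete trivial equation 3 = 3.
Delete trivial equation e = e.
Occurs check fails: X2 occurs in op(X2,3); the equation X2 = op(X2,3) has no finite solution.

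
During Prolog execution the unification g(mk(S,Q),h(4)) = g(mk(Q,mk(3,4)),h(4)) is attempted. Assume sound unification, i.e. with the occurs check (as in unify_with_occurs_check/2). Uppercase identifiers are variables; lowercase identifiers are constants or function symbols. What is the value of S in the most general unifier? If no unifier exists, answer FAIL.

Decompose g/2: mk(S,Q) = mk(Q,mk(3,4)),  h(4) = h(4).
Decompose mk/2: S = Q,  Q = mk(3,4).
Bind S := Q; no other remaining equation mentions S.
Bind Q := mk(3,4); no other remaining equation mentions Q. Substituting into the earlier binding gives S := mk(3,4).
Delete trivial equation h(4) = h(4).
MGU = { S = mk(3,4), Q = mk(3,4) }, so S = mk(3,4).

mk(3,4)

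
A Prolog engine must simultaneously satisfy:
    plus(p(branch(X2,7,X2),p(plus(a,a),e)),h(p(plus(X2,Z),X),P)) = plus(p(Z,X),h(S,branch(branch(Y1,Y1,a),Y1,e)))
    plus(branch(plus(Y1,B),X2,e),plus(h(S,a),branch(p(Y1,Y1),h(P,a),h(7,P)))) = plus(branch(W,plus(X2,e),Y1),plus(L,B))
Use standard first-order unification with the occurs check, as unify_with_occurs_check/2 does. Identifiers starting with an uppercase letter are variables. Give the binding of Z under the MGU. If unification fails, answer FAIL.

FAIL

Decompose plus/2: p(branch(X2,7,X2),p(plus(a,a),e)) = p(Z,X),  h(p(plus(X2,Z),X),P) = h(S,branch(branch(Y1,Y1,a),Y1,e)).
Decompose p/2: branch(X2,7,X2) = Z,  p(plus(a,a),e) = X.
Bind Z := branch(X2,7,X2); substituting into the one remaining equation that mentions Z gives: h(p(plus(X2,branch(X2,7,X2)),X),P) = h(S,branch(branch(Y1,Y1,a),Y1,e)).
Bind X := p(plus(a,a),e); substituting into the one remaining equation that mentions X gives: h(p(plus(X2,branch(X2,7,X2)),p(plus(a,a),e)),P) = h(S,branch(branch(Y1,Y1,a),Y1,e)).
Decompose h/2: p(plus(X2,branch(X2,7,X2)),p(plus(a,a),e)) = S,  P = branch(branch(Y1,Y1,a),Y1,e).
Bind S := p(plus(X2,branch(X2,7,X2)),p(plus(a,a),e)); substituting into the one remaining equation that mentions S gives: plus(branch(plus(Y1,B),X2,e),plus(h(p(plus(X2,branch(X2,7,X2)),p(plus(a,a),e)),a),branch(p(Y1,Y1),h(P,a),h(7,P)))) = plus(branch(W,plus(X2,e),Y1),plus(L,B)).
Bind P := branch(branch(Y1,Y1,a),Y1,e); substituting into the remaining equation gives: plus(branch(plus(Y1,B),X2,e),plus(h(p(plus(X2,branch(X2,7,X2)),p(plus(a,a),e)),a),branch(p(Y1,Y1),h(branch(branch(Y1,Y1,a),Y1,e),a),h(7,branch(branch(Y1,Y1,a),Y1,e))))) = plus(branch(W,plus(X2,e),Y1),plus(L,B)).
Decompose plus/2: branch(plus(Y1,B),X2,e) = branch(W,plus(X2,e),Y1),  plus(h(p(plus(X2,branch(X2,7,X2)),p(plus(a,a),e)),a),branch(p(Y1,Y1),h(branch(branch(Y1,Y1,a),Y1,e),a),h(7,branch(branch(Y1,Y1,a),Y1,e)))) = plus(L,B).
Decompose branch/3: plus(Y1,B) = W,  X2 = plus(X2,e),  e = Y1.
Bind W := plus(Y1,B); no other remaining equation mentions W.
Occurs check fails: X2 occurs in plus(X2,e); the equation X2 = plus(X2,e) has no finite solution.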